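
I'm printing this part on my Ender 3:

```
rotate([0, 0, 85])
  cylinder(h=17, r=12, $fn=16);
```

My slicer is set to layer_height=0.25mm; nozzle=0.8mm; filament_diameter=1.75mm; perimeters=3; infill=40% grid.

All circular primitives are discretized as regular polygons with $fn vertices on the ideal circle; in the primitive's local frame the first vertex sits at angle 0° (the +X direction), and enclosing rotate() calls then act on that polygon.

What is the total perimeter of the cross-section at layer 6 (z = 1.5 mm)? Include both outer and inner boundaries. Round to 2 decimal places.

At z = 1.5 mm: the r=12 cylinder contributes a regular 16-gon of circumradius 12 (perimeter = 2·16·12.000·sin(180°/16) = 74.91 mm); (whole slice rotated 85° about Z — lengths, areas and connectivity unchanged). Overall, the cross-section is a single solid region. Total boundary length (outer) = 74.91 mm.

74.91 mm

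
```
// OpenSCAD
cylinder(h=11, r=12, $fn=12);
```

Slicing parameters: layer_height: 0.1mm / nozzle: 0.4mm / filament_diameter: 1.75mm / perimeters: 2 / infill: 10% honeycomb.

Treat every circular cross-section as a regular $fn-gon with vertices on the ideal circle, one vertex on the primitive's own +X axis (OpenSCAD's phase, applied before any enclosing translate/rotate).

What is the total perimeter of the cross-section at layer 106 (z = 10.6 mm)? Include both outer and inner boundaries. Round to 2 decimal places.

At z = 10.6 mm: the r=12 cylinder gives a regular 12-gon of circumradius 12 (constant along its height) (perimeter = 2·12·12.000·sin(180°/12) = 74.54 mm). Overall, the cross-section is a single solid region. Total boundary length (outer) = 74.54 mm.

74.54 mm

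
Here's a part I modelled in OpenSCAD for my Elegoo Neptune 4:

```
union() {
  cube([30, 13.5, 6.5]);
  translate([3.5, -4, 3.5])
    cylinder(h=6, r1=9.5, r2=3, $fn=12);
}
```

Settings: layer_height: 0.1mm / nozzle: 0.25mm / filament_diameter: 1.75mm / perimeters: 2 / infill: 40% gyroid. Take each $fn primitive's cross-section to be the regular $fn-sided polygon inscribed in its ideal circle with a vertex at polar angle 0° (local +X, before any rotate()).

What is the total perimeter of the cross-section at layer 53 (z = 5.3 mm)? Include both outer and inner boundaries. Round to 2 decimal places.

At z = 5.3 mm: the 30×13.5 cube contributes its full rectangle (perimeter 87.00 mm); the cone at (3.5, -4) (r1=9.5→r2=3) has section circumradius 7.550 here — a regular 12-gon (perimeter = 2·12·7.550·sin(180°/12) = 46.90 mm); Combining (union): the regions partially overlap (shared area 25.50 mm²), so the edge portions inside another operand are dropped and the merged outline is re-measured after clipping — boundary = 110.35 mm. Overall, the cross-section is a single solid region. Total boundary length (outer) = 110.35 mm.

110.35 mm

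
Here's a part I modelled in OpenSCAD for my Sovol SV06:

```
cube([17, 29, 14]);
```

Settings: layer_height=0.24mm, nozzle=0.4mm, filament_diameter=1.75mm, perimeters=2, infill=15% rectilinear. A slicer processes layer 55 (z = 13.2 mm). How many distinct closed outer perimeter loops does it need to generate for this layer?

At z = 13.2 mm: the 17×29 cube contributes its full rectangle. The result has 1 disconnected region.

1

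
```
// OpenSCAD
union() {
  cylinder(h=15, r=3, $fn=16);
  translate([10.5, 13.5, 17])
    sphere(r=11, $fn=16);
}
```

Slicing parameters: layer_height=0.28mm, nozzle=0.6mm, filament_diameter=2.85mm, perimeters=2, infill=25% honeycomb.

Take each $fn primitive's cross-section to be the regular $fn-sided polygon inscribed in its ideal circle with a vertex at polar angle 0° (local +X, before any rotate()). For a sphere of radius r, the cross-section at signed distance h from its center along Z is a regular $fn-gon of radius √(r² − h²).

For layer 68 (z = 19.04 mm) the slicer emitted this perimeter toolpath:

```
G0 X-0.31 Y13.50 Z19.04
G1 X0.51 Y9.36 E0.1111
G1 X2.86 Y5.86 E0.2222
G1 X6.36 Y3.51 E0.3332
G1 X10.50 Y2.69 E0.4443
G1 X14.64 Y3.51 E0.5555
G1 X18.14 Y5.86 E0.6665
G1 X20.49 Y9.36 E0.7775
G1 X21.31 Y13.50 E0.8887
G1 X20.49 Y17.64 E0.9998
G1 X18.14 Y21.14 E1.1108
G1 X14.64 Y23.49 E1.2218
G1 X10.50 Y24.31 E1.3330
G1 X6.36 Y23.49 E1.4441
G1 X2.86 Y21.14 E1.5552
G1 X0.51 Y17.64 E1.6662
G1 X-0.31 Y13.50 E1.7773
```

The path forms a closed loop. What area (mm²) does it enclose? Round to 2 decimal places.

Apply the shoelace formula to the sequence of (X, Y) vertices; enclosed area = 357.79 mm².

357.79 mm²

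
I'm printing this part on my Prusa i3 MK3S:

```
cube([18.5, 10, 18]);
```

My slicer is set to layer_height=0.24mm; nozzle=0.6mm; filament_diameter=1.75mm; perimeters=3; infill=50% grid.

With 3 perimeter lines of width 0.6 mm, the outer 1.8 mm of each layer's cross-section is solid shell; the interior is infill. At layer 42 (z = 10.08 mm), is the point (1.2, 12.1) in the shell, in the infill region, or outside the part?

outside

At z = 10.08 mm: the cube is present — its section is the full 18.5×10 rectangle. Overall, the cross-section is a single solid region. The nearest boundary edge runs (18.50, 10.00)→(0.00, 10.00); distance from the point to it = 2.10 mm. The point is not inside any of the regions above, so it lies outside the cross-section (2.10 mm from the nearest boundary).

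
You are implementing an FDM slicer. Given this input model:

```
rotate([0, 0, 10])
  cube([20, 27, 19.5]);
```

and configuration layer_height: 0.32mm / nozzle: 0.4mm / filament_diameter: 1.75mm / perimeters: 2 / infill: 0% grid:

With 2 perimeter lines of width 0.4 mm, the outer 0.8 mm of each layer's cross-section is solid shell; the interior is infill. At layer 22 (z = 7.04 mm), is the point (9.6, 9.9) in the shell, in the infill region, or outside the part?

At z = 7.04 mm: the cube (footprint 20×27) is included at this height; (whole slice rotated 10° about Z — lengths, areas and connectivity unchanged). Overall, the cross-section is a single solid region. Undo the 10° rotation: the query point maps to (11.173, 8.083) in the un-rotated model frame. The nearest boundary edge runs (0.00, 0.00)→(20.00, 0.00); distance from the point to it = 8.08 mm. The point is inside the cross-section and 8.08 mm from the nearest boundary — more than the 0.8 mm shell width (2 × 0.4), so it's in the infill interior.

infill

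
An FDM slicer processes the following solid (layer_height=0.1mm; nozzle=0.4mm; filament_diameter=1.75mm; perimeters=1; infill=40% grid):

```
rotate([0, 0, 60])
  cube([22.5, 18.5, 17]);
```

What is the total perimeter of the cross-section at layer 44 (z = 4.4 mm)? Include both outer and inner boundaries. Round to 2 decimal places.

82.00 mm

At z = 4.4 mm: the 22.5×18.5 cube contributes its full rectangle (perimeter 82.00 mm); (rotated 60° about Z; rotation is an isometry so areas/perimeters/island counts are preserved). Overall, the cross-section is a single solid region. Total boundary length (outer) = 82.00 mm.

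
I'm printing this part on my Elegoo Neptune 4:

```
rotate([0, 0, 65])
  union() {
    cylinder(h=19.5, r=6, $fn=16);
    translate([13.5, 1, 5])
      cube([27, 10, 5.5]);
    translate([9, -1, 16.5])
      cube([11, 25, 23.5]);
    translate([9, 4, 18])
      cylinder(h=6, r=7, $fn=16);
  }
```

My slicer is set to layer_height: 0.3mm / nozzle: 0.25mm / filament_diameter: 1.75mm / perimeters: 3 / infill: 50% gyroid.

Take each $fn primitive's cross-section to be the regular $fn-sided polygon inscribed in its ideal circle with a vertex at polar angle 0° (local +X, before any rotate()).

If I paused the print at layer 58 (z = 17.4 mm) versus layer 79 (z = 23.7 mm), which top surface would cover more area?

Layer 58 (z = 17.4): the cylinder: section is a regular 16-gon, circumradius r=6 (area = (16/2)·6.000²·sin(360°/16) = 110.21 mm²); the cube at (13.5, 1) does not reach this height (z outside [5, 10.5]); the cube at (9, -1) is present — its section is the full 11×25 rectangle (area 275.00 mm²); the cylinder at (9, 4) is not intersected at this z (z outside [18, 24]); Taking the union: the 2 present regions are separate (no shared area or edge), so areas and boundary lengths simply add and each stays a separate island — area = 385.21 mm²; (whole slice rotated 65° about Z — lengths, areas and connectivity unchanged). So its area = 385.21 mm². Layer 79 (z = 23.7): the cylinder is absent (z outside [0, 19.5]); the cube at (13.5, 1) is not intersected at this z (z outside [5, 10.5]); the cube at (9, -1) (footprint 11×25) is included at this height (area 275.00 mm²); the r=7 cylinder at (9, 4) gives a regular 16-gon of circumradius 7 (constant along its height) (area = (16/2)·7.000²·sin(360°/16) = 150.01 mm²); Merging all regions: the regions partially overlap — summed areas 425.01 mm² minus the doubly-counted overlap 68.75 mm² gives 356.26 mm² — area = 356.26 mm²; (rotated 65° about Z; rotation is an isometry so areas/perimeters/island counts are preserved). So its area = 356.26 mm². Layer 58 is larger (385.21 vs 356.26 mm²).

layer 58 (z = 17.4 mm)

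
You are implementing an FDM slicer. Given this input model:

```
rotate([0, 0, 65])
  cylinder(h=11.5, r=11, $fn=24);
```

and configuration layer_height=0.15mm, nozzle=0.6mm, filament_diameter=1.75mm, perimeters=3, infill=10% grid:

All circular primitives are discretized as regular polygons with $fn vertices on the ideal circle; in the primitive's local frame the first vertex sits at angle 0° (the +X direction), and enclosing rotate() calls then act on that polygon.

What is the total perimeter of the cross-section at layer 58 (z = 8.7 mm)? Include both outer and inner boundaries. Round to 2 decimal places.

68.92 mm

At z = 8.7 mm: the cylinder: section is a regular 24-gon, circumradius r=11 (perimeter = 2·24·11.000·sin(180°/24) = 68.92 mm); (rotated 65° about Z; rotation is an isometry so areas/perimeters/island counts are preserved). Overall, the cross-section is a single solid region. Total boundary length (outer) = 68.92 mm.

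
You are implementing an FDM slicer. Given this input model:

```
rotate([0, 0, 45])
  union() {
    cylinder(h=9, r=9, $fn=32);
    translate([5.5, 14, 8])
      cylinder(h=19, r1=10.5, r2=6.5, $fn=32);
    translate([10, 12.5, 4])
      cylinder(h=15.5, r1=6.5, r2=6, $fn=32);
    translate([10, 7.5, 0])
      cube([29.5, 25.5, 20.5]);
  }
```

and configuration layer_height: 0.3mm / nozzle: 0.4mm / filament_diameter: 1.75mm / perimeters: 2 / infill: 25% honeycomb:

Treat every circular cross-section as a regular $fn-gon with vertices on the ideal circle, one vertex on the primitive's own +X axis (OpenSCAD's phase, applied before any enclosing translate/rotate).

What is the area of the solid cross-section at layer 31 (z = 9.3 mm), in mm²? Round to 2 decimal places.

At z = 9.3 mm: the cylinder is not intersected at this z (z outside [0, 9]); the cone at (5.5, 14) (r1=10.5→r2=6.5) has section circumradius 10.226 here — a regular 32-gon (area = (32/2)·10.226²·sin(360°/32) = 326.43 mm²); the cone at (10, 12.5) contributes a regular 32-gon of circumradius 6.329 (interpolated between r1=6.5 and r2=6 at t=0.342) (area = (32/2)·6.329²·sin(360°/32) = 125.03 mm²); the cube at (10, 7.5) is present — its section is the full 29.5×25.5 rectangle (area 752.25 mm²); Merging all regions: the regions partially overlap — summed areas 1203.72 mm² minus the doubly-counted overlap 194.30 mm² gives 1009.42 mm² — area = 1009.42 mm²; (whole slice rotated 45° about Z — lengths, areas and connectivity unchanged). Overall, the cross-section is a single solid region. Net area = 1009.42 mm².

1009.42 mm²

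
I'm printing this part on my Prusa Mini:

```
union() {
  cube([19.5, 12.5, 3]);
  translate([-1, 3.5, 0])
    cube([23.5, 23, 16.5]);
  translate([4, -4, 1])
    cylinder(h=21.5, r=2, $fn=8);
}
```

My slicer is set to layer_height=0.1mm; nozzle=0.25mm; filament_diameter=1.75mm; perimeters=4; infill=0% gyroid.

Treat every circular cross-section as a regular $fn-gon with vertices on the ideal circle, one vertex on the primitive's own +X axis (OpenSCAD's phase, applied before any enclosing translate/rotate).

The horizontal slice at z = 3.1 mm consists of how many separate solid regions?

At z = 3.1 mm: the cube is absent (z outside [0, 3]); the cube at (-1, 3.5) is present — its section is the full 23.5×23 rectangle; the r=2 cylinder at (4, -4) gives a regular 8-gon of circumradius 2 (constant along its height); Combining (union): the 2 present regions are separate (no shared area or edge), so areas and boundary lengths simply add and each stays a separate island — 2 connected regions. The result has 2 disconnected regions.

2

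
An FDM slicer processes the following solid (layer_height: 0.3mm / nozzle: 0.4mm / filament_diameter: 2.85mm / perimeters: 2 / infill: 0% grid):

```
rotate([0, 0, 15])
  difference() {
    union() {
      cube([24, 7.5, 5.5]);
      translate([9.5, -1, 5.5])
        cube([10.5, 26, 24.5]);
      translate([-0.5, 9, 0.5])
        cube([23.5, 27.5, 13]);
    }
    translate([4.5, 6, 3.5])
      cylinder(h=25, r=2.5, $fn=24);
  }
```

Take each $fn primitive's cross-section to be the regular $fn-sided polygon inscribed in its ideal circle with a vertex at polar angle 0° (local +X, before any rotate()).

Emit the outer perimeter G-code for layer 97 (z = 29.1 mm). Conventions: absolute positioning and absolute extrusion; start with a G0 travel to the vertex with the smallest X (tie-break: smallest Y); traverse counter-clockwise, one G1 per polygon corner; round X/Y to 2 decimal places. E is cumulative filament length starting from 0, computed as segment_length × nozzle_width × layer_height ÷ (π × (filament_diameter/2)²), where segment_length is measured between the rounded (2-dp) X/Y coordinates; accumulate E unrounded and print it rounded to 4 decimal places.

G0 X2.71 Y26.61 Z29.10
G1 X9.44 Y1.49 E0.4892
G1 X19.58 Y4.21 E0.6867
G1 X12.85 Y29.32 E1.1757
G1 X2.71 Y26.61 E1.3731

At z = 29.1 mm: the cube is not intersected at this z (z outside [0, 5.5]); the 10.5×26 cube at (9.5, -1) contributes its full rectangle; the cube at (-0.5, 9) does not reach this height (z outside [0.5, 13.5]); Combining (union): only the 10.5×26 cube at (9.5, -1) is present, so the union is just that shape — 1 connected region; the cylinder at (4.5, 6) is not intersected at this z (z outside [3.5, 28.5]); After the difference (first − rest): none of the subtracted shapes is present at this height, so that combined region is unchanged — 1 connected region; (whole slice rotated 15° about Z — lengths, areas and connectivity unchanged). The outline is a single polygon with 4 vertices. Extrusion per mm of travel: 0.4 × 0.3 / (π × 1.425²) = 0.018811. Accumulating E over each segment gives final E = 1.3731.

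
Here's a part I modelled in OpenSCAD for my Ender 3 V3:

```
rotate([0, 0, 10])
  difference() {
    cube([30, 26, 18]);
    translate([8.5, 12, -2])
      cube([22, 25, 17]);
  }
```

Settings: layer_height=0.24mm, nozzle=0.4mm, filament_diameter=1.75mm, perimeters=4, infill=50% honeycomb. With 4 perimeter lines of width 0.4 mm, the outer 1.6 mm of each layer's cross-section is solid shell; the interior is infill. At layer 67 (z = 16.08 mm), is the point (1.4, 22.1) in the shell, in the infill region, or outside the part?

infill

At z = 16.08 mm: the cube (footprint 30×26) is included at this height; the cube at (8.5, 12) does not reach this height (z outside [-2, 15]); Subtracting the remaining from the first: none of the subtracted shapes is present at this height, so the 30×26 cube is unchanged — 1 connected region; (rotated 10° about Z; rotation is an isometry so areas/perimeters/island counts are preserved). Overall, the cross-section is a single solid region. Undo the 10° rotation: the query point maps to (5.216, 21.521) in the un-rotated model frame. The nearest boundary edge runs (30.00, 26.00)→(0.00, 26.00); distance from the point to it = 4.48 mm. The point is inside the cross-section and 4.48 mm from the nearest boundary — more than the 1.6 mm shell width (4 × 0.4), so it's in the infill interior.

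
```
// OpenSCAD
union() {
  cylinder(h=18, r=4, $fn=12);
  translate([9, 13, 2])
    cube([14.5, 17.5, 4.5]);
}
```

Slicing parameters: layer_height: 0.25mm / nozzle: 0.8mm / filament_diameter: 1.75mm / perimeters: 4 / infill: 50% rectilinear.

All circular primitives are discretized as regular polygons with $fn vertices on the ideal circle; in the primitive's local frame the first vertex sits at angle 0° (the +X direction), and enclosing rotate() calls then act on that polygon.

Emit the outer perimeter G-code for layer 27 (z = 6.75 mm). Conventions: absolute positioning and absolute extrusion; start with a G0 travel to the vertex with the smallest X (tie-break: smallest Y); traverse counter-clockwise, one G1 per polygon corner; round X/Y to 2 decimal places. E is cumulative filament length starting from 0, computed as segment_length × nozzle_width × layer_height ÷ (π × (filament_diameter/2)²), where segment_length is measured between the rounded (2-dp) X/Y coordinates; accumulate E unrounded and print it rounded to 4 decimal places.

G0 X-4.00 Y0.00 Z6.75
G1 X-3.46 Y-2.00 E0.1723
G1 X-2.00 Y-3.46 E0.3439
G1 X0.00 Y-4.00 E0.5162
G1 X2.00 Y-3.46 E0.6885
G1 X3.46 Y-2.00 E0.8601
G1 X4.00 Y0.00 E1.0324
G1 X3.46 Y2.00 E1.2046
G1 X2.00 Y3.46 E1.3763
G1 X0.00 Y4.00 E1.5486
G1 X-2.00 Y3.46 E1.7208
G1 X-3.46 Y2.00 E1.8925
G1 X-4.00 Y0.00 E2.0648

At z = 6.75 mm: the r=4 cylinder gives a regular 12-gon of circumradius 4 (constant along its height); the cube at (9, 13) is not intersected at this z (z outside [2, 6.5]); Taking the union: only the r=4 cylinder is present, so the union is just that shape — 1 connected region. The outline is a single polygon with 12 vertices. Extrusion per mm of travel: 0.8 × 0.25 / (π × 0.875²) = 0.083150. Accumulating E over each segment gives final E = 2.0648.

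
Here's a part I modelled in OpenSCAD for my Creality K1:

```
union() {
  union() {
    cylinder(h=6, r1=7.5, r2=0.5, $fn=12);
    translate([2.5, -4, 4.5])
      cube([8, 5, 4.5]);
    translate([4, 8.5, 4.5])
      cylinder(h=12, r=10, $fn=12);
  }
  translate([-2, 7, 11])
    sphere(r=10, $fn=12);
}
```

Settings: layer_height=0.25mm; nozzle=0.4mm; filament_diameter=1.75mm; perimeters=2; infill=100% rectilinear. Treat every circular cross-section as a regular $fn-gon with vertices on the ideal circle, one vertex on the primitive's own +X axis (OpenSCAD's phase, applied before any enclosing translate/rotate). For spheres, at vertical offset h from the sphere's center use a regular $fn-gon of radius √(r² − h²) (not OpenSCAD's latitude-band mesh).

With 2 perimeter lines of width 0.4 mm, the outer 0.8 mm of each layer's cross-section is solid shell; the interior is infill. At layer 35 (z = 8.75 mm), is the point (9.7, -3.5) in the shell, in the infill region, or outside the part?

shell

At z = 8.75 mm: the cone is not intersected at this z (z outside [0, 6]); the 8×5 cube at (2.5, -4) contributes its full rectangle; the r=10 cylinder at (4, 8.5) contributes a regular 12-gon of circumradius 10; Merging all regions: the regions partially overlap (shared area 13.27 mm²), so overlapping operands fuse into one piece — 1 connected region; the r=10 sphere at (-2, 7) contributes a regular 12-gon of circumradius √(10²−2.25²) = 9.744; Combining (union): the regions partially overlap (shared area 174.88 mm²), so overlapping operands fuse into one piece — 1 connected region. Overall, the cross-section is a single solid region. The nearest boundary edge runs (10.50, -4.00)→(2.50, -4.00); distance from the point to it = 0.50 mm. The point is inside the cross-section, 0.50 mm from the nearest boundary — within the 0.8 mm shell band (2 × 0.4).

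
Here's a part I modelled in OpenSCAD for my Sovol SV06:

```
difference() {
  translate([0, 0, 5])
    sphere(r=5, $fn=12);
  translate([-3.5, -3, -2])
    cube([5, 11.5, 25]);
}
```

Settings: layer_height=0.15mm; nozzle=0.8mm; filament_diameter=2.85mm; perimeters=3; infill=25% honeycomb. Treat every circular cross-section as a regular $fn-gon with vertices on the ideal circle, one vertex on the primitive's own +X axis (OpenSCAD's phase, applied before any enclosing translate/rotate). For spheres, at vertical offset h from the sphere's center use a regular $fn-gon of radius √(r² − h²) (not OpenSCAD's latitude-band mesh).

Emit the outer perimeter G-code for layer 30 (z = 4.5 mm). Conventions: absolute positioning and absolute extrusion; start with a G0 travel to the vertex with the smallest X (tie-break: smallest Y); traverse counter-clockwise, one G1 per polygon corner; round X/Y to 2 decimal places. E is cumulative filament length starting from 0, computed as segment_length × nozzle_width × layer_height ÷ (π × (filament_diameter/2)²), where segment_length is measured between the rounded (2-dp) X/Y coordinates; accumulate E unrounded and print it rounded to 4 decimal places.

G0 X-4.97 Y0.00 Z4.50
G1 X-4.31 Y-2.49 E0.0485
G1 X-2.49 Y-4.31 E0.0969
G1 X0.00 Y-4.97 E0.1453
G1 X2.49 Y-4.31 E0.1938
G1 X4.31 Y-2.49 E0.2422
G1 X4.97 Y0.00 E0.2907
G1 X4.31 Y2.49 E0.3391
G1 X2.49 Y4.31 E0.3875
G1 X1.50 Y4.57 E0.4068
G1 X1.50 Y-3.00 E0.5492
G1 X-3.50 Y-3.00 E0.6432
G1 X-3.50 Y3.30 E0.7617
G1 X-4.31 Y2.49 E0.7833
G1 X-4.97 Y0.00 E0.8317

At z = 4.5 mm: the r=5 sphere slices to a regular 12-gon of circumradius 4.975 (√(r²−h²) with h=0.5 from center); the 5×11.5 cube at (-3.5, -3) contributes its full rectangle; Subtracting the remaining from the first: starting from the r=5 sphere, the 5×11.5 cube at (-3.5, -3) partially overlaps it — only the 37.56 mm² overlap (of its 57.50 mm²) is removed, clipping the outline — 1 connected region. The outline is a single polygon with 14 vertices. Extrusion per mm of travel: 0.8 × 0.15 / (π × 1.425²) = 0.018811. Accumulating E over each segment gives final E = 0.8317.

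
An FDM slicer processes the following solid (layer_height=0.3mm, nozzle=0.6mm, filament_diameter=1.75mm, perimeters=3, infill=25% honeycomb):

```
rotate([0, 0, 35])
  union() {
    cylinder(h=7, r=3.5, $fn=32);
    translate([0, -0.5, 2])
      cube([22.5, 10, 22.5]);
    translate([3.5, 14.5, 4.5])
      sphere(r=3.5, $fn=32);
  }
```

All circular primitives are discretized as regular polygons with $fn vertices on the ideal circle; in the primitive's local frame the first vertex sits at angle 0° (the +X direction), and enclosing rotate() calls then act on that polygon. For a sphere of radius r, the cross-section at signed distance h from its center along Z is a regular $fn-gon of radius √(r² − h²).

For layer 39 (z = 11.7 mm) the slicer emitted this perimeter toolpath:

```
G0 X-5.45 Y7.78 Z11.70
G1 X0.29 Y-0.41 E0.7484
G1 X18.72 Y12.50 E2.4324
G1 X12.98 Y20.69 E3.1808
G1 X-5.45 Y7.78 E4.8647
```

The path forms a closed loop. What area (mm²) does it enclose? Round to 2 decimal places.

225.05 mm²

Apply the shoelace formula to the sequence of (X, Y) vertices; enclosed area = 225.05 mm².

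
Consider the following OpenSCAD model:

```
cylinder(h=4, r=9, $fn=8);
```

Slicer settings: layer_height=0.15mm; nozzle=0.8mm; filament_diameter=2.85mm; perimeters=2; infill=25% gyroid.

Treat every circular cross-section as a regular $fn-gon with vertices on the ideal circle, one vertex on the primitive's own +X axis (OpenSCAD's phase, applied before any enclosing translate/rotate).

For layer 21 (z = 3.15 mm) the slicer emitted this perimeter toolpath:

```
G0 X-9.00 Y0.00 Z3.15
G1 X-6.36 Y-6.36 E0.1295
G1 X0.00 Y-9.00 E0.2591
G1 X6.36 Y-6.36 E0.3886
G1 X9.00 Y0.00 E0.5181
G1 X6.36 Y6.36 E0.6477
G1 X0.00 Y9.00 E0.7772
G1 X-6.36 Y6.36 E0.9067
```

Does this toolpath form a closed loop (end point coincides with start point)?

no

Start point (G0): (-9.00, 0.00). End point (last G1): the path does not return to the start — open.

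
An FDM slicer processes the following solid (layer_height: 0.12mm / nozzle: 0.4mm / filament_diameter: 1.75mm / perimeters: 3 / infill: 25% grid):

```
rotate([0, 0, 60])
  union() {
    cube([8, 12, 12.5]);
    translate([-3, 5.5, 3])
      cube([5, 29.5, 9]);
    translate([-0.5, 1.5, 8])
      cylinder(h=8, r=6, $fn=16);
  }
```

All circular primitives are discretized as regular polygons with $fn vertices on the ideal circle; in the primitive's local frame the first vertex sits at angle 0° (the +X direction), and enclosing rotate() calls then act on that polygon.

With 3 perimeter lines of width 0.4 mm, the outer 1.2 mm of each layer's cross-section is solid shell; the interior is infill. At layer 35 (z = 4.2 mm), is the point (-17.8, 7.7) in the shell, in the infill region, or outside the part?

shell

At z = 4.2 mm: the cube is present — its section is the full 8×12 rectangle; the 5×29.5 cube at (-3, 5.5) contributes its full rectangle; the cylinder at (-0.5, 1.5) is not intersected at this z (z outside [8, 16]); Taking the union: the regions partially overlap (shared area 13.00 mm²), so overlapping operands fuse into one piece — 1 connected region; (whole slice rotated 60° about Z — lengths, areas and connectivity unchanged). Overall, the cross-section is a single solid region. Undo the 60° rotation: the query point maps to (-2.232, 19.265) in the un-rotated model frame. The nearest boundary edge runs (-3.00, 5.50)→(-3.00, 35.00); distance from the point to it = 0.77 mm. The point is inside the cross-section, 0.77 mm from the nearest boundary — within the 1.2 mm shell band (3 × 0.4).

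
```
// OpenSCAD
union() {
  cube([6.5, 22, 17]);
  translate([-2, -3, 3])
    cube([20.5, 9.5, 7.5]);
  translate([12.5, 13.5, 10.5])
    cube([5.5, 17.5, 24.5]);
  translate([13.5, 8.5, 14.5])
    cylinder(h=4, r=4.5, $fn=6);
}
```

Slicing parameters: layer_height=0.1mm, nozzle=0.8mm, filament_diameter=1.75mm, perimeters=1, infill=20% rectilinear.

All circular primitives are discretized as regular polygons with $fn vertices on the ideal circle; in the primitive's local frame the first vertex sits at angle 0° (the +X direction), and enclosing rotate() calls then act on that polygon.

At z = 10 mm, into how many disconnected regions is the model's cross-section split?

At z = 10 mm: the cube (footprint 6.5×22) is included at this height; the 20.5×9.5 cube at (-2, -3) contributes its full rectangle; the cube at (12.5, 13.5) does not reach this height (z outside [10.5, 35]); the cylinder at (13.5, 8.5) is not intersected at this z (z outside [14.5, 18.5]); Taking the union: the regions partially overlap (shared area 42.25 mm²), so overlapping operands fuse into one piece — 1 connected region. The result has 1 disconnected region.

1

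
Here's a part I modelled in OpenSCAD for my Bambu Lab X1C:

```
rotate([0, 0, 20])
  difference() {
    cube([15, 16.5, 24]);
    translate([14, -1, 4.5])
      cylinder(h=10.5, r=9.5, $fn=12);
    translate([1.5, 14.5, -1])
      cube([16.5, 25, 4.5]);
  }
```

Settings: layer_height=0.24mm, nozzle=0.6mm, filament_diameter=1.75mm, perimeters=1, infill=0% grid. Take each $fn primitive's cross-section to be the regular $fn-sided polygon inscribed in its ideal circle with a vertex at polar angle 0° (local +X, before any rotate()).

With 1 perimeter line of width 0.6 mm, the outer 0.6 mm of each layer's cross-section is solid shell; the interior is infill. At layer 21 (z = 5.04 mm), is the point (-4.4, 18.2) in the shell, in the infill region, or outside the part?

outside

At z = 5.04 mm: the 15×16.5 cube contributes its full rectangle; the cylinder at (14, -1): section is a regular 12-gon, circumradius r=9.5; the cube at (1.5, 14.5) does not reach this height (z outside [-1, 3.5]); After the difference (first − rest): starting from the 15×16.5 cube, the r=9.5 cylinder at (14, -1) partially overlaps it — only the 66.69 mm² overlap (of its 270.75 mm²) is removed, clipping the outline — 1 connected region; (whole slice rotated 20° about Z — lengths, areas and connectivity unchanged). Overall, the cross-section is a single solid region. Undo the 20° rotation: the query point maps to (2.090, 18.607) in the un-rotated model frame. The nearest boundary edge runs (0.00, 16.50)→(15.00, 16.50); distance from the point to it = 2.11 mm. The point is not inside any of the regions above, so it lies outside the cross-section (2.11 mm from the nearest boundary).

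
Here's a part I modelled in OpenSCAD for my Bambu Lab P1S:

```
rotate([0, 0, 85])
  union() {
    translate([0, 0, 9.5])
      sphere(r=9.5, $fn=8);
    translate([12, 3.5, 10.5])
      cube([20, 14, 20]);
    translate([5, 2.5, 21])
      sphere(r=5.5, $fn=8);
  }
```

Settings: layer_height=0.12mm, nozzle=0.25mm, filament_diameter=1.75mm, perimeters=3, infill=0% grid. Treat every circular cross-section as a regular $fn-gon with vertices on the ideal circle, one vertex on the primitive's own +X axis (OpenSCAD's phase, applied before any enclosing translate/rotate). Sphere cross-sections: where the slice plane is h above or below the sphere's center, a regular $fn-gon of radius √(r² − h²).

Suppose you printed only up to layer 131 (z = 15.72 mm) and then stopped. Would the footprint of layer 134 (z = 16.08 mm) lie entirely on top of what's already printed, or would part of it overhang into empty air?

part overhangs

Compare the two slices. At z = 15.72: the sphere: section is a regular 8-gon, circumradius = √(r²−h²) = √(9.5²−6.22²) = 7.181 (area = (8/2)·7.181²·sin(360°/8) = 145.84 mm²); the cube at (12, 3.5) (footprint 20×14) is included at this height (area 280.00 mm²); the sphere at (5, 2.5): section is a regular 8-gon, circumradius = √(r²−h²) = √(5.5²−5.28²) = 1.540 (area = (8/2)·1.540²·sin(360°/8) = 6.71 mm²); Combining (union): the regions partially overlap — summed areas 432.55 mm² minus the doubly-counted overlap 6.14 mm² gives 426.40 mm² — area = 426.40 mm²; (whole slice rotated 85° about Z — lengths, areas and connectivity unchanged). At z = 16.08: the r=9.5 sphere slices to a regular 8-gon of circumradius 6.852 (√(r²−h²) with h=6.58 from center) (area = (8/2)·6.852²·sin(360°/8) = 132.80 mm²); the cube at (12, 3.5) is present — its section is the full 20×14 rectangle (area 280.00 mm²); the r=5.5 sphere at (5, 2.5) contributes a regular 8-gon of circumradius √(5.5²−4.92²) = 2.458 (area = (8/2)·2.458²·sin(360°/8) = 17.09 mm²); Taking the union: the regions partially overlap — summed areas 429.90 mm² minus the doubly-counted overlap 11.97 mm² gives 417.93 mm² — area = 417.93 mm²; (whole slice rotated 85° about Z — lengths, areas and connectivity unchanged). Checking containment: at z = 16.08 the cross-section extends beyond the z = 15.72 cross-section by about 3.19 mm².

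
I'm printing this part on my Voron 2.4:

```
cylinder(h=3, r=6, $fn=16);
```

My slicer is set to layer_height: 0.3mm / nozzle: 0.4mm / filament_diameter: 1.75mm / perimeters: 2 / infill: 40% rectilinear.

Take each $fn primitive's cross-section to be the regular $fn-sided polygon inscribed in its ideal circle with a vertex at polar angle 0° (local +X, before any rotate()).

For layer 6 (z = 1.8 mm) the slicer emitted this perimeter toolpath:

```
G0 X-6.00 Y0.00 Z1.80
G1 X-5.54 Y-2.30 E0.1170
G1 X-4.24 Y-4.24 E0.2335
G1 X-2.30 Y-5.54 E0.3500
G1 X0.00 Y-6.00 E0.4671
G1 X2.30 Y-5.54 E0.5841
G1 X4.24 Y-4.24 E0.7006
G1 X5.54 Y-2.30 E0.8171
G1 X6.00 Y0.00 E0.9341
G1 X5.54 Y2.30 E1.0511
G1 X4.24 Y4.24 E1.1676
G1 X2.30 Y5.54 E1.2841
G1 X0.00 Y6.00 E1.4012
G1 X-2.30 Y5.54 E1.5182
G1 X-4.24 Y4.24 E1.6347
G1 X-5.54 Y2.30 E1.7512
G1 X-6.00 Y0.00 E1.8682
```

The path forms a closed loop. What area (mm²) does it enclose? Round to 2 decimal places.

110.15 mm²

Apply the shoelace formula to the sequence of (X, Y) vertices; enclosed area = 110.15 mm².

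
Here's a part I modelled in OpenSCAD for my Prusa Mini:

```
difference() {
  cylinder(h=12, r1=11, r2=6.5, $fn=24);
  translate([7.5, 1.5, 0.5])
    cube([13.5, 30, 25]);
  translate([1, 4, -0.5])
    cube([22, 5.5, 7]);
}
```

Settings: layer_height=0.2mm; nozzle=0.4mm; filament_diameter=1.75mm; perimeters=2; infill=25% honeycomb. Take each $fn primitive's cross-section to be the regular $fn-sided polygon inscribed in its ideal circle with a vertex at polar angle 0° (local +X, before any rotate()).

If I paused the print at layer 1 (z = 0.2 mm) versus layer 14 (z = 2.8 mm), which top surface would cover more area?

layer 1 (z = 0.2 mm)

Layer 1 (z = 0.2): the cone contributes a regular 24-gon of circumradius 10.925 (interpolated between r1=11 and r2=6.5 at t=0.017) (area = (24/2)·10.925²·sin(360°/24) = 370.70 mm²); the cube at (7.5, 1.5) does not reach this height (z outside [0.5, 25.5]); the cube at (1, 4) (footprint 22×5.5) is included at this height (area 121.00 mm²); After the difference (first − rest): starting from the cone (370.70 mm²), the 22×5.5 cube at (1, 4) partially overlaps it — only the 39.88 mm² overlap (of its 121.00 mm²) is removed, clipping the outline — area = 330.82 mm². So its area = 330.82 mm². Layer 14 (z = 2.8): the cone contributes a regular 24-gon of circumradius 9.950 (interpolated between r1=11 and r2=6.5 at t=0.233) (area = (24/2)·9.950²·sin(360°/24) = 307.48 mm²); the cube at (7.5, 1.5) is present — its section is the full 13.5×30 rectangle (area 405.00 mm²); the 22×5.5 cube at (1, 4) contributes its full rectangle (area 121.00 mm²); After the difference (first − rest): starting from the cone (307.48 mm²), the 13.5×30 cube at (7.5, 1.5) partially overlaps it — only the 7.03 mm² overlap (of its 405.00 mm²) is removed, clipping the outline; the 22×5.5 cube at (1, 4) partially overlaps it — only the 30.08 mm² overlap (of its 121.00 mm²) is removed, clipping the outline — area = 270.38 mm². So its area = 270.38 mm². Layer 1 is larger (330.82 vs 270.38 mm²).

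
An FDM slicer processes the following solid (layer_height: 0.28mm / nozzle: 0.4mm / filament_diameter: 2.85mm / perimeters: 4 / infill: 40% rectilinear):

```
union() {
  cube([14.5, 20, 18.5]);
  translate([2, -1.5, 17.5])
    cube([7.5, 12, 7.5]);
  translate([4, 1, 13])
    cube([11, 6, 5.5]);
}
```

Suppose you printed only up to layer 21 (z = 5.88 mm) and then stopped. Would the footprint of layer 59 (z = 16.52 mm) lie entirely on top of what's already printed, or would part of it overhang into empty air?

Compare the two slices. At z = 5.88: the 14.5×20 cube contributes its full rectangle (area 290.00 mm²); the cube at (2, -1.5) does not reach this height (z outside [17.5, 25]); the cube at (4, 1) is absent (z outside [13, 18.5]); Merging all regions: only the 14.5×20 cube is present, so the union is just that shape — area = 290.00 mm². At z = 16.52: the 14.5×20 cube contributes its full rectangle (area 290.00 mm²); the cube at (2, -1.5) is absent (z outside [17.5, 25]); the cube at (4, 1) is present — its section is the full 11×6 rectangle (area 66.00 mm²); Combining (union): the regions partially overlap — summed areas 356.00 mm² minus the doubly-counted overlap 63.00 mm² gives 293.00 mm² — area = 293.00 mm². Checking containment: at z = 16.52 the cross-section extends beyond the z = 5.88 cross-section by about 3.00 mm².

part overhangs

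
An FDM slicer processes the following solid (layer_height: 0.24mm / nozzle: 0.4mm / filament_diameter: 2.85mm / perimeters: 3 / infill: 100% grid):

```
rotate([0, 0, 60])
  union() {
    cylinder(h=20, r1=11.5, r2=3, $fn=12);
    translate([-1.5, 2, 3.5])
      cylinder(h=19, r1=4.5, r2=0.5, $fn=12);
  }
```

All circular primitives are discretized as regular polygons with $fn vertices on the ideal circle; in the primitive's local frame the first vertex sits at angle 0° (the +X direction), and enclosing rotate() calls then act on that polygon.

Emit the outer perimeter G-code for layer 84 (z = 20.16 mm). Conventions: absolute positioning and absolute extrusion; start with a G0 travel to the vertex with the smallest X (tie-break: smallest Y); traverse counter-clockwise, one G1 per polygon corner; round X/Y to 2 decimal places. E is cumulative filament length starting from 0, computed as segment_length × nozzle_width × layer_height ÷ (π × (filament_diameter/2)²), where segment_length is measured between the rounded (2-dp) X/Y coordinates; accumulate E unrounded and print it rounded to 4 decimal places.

At z = 20.16 mm: the cone is not intersected at this z (z outside [0, 20]); the cone at (-1.5, 2) contributes a regular 12-gon of circumradius 0.993 (interpolated between r1=4.5 and r2=0.5 at t=0.877); Merging all regions: only the cone at (-1.5, 2) is present, so the union is just that shape — 1 connected region; (whole slice rotated 60° about Z — lengths, areas and connectivity unchanged). The outline is a single polygon with 12 vertices. Extrusion per mm of travel: 0.4 × 0.24 / (π × 1.425²) = 0.015048. Accumulating E over each segment gives final E = 0.0928.

G0 X-3.47 Y-0.30 Z20.16
G1 X-3.34 Y-0.80 E0.0078
G1 X-2.98 Y-1.16 E0.0154
G1 X-2.48 Y-1.29 E0.0232
G1 X-1.99 Y-1.16 E0.0308
G1 X-1.62 Y-0.80 E0.0386
G1 X-1.49 Y-0.30 E0.0464
G1 X-1.62 Y0.20 E0.0542
G1 X-1.99 Y0.56 E0.0619
G1 X-2.48 Y0.69 E0.0696
G1 X-2.98 Y0.56 E0.0773
G1 X-3.34 Y0.20 E0.0850
G1 X-3.47 Y-0.30 E0.0928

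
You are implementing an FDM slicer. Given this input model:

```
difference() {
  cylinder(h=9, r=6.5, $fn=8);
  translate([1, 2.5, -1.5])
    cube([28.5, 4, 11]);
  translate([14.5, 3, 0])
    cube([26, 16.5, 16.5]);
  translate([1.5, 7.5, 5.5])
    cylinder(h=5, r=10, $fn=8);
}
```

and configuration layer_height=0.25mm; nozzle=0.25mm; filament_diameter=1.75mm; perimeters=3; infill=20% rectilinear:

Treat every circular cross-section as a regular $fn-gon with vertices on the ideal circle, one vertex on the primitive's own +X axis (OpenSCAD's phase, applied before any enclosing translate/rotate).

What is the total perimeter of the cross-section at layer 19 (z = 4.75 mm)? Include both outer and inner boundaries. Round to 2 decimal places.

41.69 mm

At z = 4.75 mm: the r=6.5 cylinder gives a regular 8-gon of circumradius 6.5 (constant along its height) (perimeter = 2·8·6.500·sin(180°/8) = 39.80 mm); the cube at (1, 2.5) (footprint 28.5×4) is included at this height (perimeter 65.00 mm); the cube at (14.5, 3) is present — its section is the full 26×16.5 rectangle (perimeter 85.00 mm); the cylinder at (1.5, 7.5) is not intersected at this z (z outside [5.5, 10.5]); Taking the first minus the rest: starting from the r=6.5 cylinder, the 28.5×4 cube at (1, 2.5) partially overlaps it — only the 11.13 mm² overlap (of its 114.00 mm²) is removed, clipping the outline; the 26×16.5 cube at (14.5, 3) misses the remaining region (no effect) — boundary = 41.69 mm. Overall, the cross-section is a single solid region. Total boundary length (outer) = 41.69 mm.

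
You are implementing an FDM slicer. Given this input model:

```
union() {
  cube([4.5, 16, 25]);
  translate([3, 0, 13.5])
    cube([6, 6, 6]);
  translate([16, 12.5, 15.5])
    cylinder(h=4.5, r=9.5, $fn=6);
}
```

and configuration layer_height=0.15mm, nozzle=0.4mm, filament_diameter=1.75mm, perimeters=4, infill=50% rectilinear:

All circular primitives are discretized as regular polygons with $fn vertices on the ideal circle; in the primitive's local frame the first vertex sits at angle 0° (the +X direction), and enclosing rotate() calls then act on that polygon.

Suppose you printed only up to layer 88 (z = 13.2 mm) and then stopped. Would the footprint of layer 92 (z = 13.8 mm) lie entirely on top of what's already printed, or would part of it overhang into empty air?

Compare the two slices. At z = 13.2: the cube (footprint 4.5×16) is included at this height (area 72.00 mm²); the cube at (3, 0) does not reach this height (z outside [13.5, 19.5]); the cylinder at (16, 12.5) is absent (z outside [15.5, 20]); Merging all regions: only the 4.5×16 cube is present, so the union is just that shape — area = 72.00 mm². At z = 13.8: the 4.5×16 cube contributes its full rectangle (area 72.00 mm²); the 6×6 cube at (3, 0) contributes its full rectangle (area 36.00 mm²); the cylinder at (16, 12.5) is absent (z outside [15.5, 20]); Taking the union: the regions partially overlap — summed areas 108.00 mm² minus the doubly-counted overlap 9.00 mm² gives 99.00 mm² — area = 99.00 mm². Checking containment: at z = 13.8 the cross-section extends beyond the z = 13.2 cross-section by about 27.00 mm².

part overhangs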